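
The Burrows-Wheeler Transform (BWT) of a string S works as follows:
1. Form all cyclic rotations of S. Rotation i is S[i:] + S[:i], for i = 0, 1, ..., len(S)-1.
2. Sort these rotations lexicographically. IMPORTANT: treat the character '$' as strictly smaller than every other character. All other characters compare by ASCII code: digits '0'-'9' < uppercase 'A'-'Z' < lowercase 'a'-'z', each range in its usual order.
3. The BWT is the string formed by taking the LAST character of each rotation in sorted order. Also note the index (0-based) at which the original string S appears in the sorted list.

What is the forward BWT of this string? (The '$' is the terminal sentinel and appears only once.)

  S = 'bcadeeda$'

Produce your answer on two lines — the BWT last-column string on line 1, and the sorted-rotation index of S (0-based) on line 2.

Answer: adc$beaed
3

Derivation:
All 9 rotations (rotation i = S[i:]+S[:i]):
  rot[0] = bcadeeda$
  rot[1] = cadeeda$b
  rot[2] = adeeda$bc
  rot[3] = deeda$bca
  rot[4] = eeda$bcad
  rot[5] = eda$bcade
  rot[6] = da$bcadee
  rot[7] = a$bcadeed
  rot[8] = $bcadeeda
Sorted (with $ < everything):
  sorted[0] = $bcadeeda  (last char: 'a')
  sorted[1] = a$bcadeed  (last char: 'd')
  sorted[2] = adeeda$bc  (last char: 'c')
  sorted[3] = bcadeeda$  (last char: '$')
  sorted[4] = cadeeda$b  (last char: 'b')
  sorted[5] = da$bcadee  (last char: 'e')
  sorted[6] = deeda$bca  (last char: 'a')
  sorted[7] = eda$bcade  (last char: 'e')
  sorted[8] = eeda$bcad  (last char: 'd')
Last column: adc$beaed
Original string S is at sorted index 3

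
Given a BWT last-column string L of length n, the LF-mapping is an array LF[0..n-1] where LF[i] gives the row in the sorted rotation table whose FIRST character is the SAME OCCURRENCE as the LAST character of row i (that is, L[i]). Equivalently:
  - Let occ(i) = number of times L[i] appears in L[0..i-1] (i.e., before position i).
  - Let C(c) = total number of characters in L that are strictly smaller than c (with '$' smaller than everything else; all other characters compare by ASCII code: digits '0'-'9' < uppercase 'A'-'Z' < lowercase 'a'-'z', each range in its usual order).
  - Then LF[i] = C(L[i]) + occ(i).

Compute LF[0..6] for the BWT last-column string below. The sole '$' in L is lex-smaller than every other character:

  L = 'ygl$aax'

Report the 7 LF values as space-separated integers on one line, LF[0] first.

Char counts: '$':1, 'a':2, 'g':1, 'l':1, 'x':1, 'y':1
C (first-col start): C('$')=0, C('a')=1, C('g')=3, C('l')=4, C('x')=5, C('y')=6
L[0]='y': occ=0, LF[0]=C('y')+0=6+0=6
L[1]='g': occ=0, LF[1]=C('g')+0=3+0=3
L[2]='l': occ=0, LF[2]=C('l')+0=4+0=4
L[3]='$': occ=0, LF[3]=C('$')+0=0+0=0
L[4]='a': occ=0, LF[4]=C('a')+0=1+0=1
L[5]='a': occ=1, LF[5]=C('a')+1=1+1=2
L[6]='x': occ=0, LF[6]=C('x')+0=5+0=5

Answer: 6 3 4 0 1 2 5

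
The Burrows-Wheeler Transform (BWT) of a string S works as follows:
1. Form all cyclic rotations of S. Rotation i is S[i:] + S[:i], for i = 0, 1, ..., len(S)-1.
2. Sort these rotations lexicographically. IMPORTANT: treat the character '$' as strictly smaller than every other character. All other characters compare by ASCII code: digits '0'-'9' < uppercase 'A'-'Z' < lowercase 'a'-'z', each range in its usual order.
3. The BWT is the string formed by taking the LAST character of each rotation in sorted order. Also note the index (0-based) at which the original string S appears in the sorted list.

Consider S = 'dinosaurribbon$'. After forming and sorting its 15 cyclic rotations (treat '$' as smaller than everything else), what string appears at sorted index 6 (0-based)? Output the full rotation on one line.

All 15 rotations (rotation i = S[i:]+S[:i]):
  rot[0] = dinosaurribbon$
  rot[1] = inosaurribbon$d
  rot[2] = nosaurribbon$di
  rot[3] = osaurribbon$din
  rot[4] = saurribbon$dino
  rot[5] = aurribbon$dinos
  rot[6] = urribbon$dinosa
  rot[7] = rribbon$dinosau
  rot[8] = ribbon$dinosaur
  rot[9] = ibbon$dinosaurr
  rot[10] = bbon$dinosaurri
  rot[11] = bon$dinosaurrib
  rot[12] = on$dinosaurribb
  rot[13] = n$dinosaurribbo
  rot[14] = $dinosaurribbon
Sorted (with $ < everything):
  sorted[0] = $dinosaurribbon
  sorted[1] = aurribbon$dinos
  sorted[2] = bbon$dinosaurri
  sorted[3] = bon$dinosaurrib
  sorted[4] = dinosaurribbon$
  sorted[5] = ibbon$dinosaurr
  sorted[6] = inosaurribbon$d
  sorted[7] = n$dinosaurribbo
  sorted[8] = nosaurribbon$di
  sorted[9] = on$dinosaurribb
  sorted[10] = osaurribbon$din
  sorted[11] = ribbon$dinosaur
  sorted[12] = rribbon$dinosau
  sorted[13] = saurribbon$dino
  sorted[14] = urribbon$dinosa
sorted[6] = inosaurribbon$d

Answer: inosaurribbon$d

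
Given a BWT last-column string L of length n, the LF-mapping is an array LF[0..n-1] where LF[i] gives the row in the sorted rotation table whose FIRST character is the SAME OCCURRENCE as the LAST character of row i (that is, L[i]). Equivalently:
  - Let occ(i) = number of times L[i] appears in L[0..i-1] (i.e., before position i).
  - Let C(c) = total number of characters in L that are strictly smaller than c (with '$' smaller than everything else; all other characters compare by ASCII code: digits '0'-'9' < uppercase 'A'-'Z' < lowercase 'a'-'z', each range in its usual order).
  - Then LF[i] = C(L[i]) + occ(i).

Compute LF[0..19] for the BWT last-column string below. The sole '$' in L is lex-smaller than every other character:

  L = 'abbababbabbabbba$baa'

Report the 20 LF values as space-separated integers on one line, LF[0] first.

Answer: 1 9 10 2 11 3 12 13 4 14 15 5 16 17 18 6 0 19 7 8

Derivation:
Char counts: '$':1, 'a':8, 'b':11
C (first-col start): C('$')=0, C('a')=1, C('b')=9
L[0]='a': occ=0, LF[0]=C('a')+0=1+0=1
L[1]='b': occ=0, LF[1]=C('b')+0=9+0=9
L[2]='b': occ=1, LF[2]=C('b')+1=9+1=10
L[3]='a': occ=1, LF[3]=C('a')+1=1+1=2
L[4]='b': occ=2, LF[4]=C('b')+2=9+2=11
L[5]='a': occ=2, LF[5]=C('a')+2=1+2=3
L[6]='b': occ=3, LF[6]=C('b')+3=9+3=12
L[7]='b': occ=4, LF[7]=C('b')+4=9+4=13
L[8]='a': occ=3, LF[8]=C('a')+3=1+3=4
L[9]='b': occ=5, LF[9]=C('b')+5=9+5=14
L[10]='b': occ=6, LF[10]=C('b')+6=9+6=15
L[11]='a': occ=4, LF[11]=C('a')+4=1+4=5
L[12]='b': occ=7, LF[12]=C('b')+7=9+7=16
L[13]='b': occ=8, LF[13]=C('b')+8=9+8=17
L[14]='b': occ=9, LF[14]=C('b')+9=9+9=18
L[15]='a': occ=5, LF[15]=C('a')+5=1+5=6
L[16]='$': occ=0, LF[16]=C('$')+0=0+0=0
L[17]='b': occ=10, LF[17]=C('b')+10=9+10=19
L[18]='a': occ=6, LF[18]=C('a')+6=1+6=7
L[19]='a': occ=7, LF[19]=C('a')+7=1+7=8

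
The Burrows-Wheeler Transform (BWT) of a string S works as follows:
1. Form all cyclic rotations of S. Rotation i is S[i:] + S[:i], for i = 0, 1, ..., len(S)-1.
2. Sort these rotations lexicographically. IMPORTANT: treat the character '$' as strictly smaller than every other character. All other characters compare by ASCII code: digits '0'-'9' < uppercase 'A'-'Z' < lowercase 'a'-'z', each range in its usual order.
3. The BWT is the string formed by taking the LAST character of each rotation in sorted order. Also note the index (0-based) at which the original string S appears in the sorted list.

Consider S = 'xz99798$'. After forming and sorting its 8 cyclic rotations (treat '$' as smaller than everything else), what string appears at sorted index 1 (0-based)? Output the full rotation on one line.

All 8 rotations (rotation i = S[i:]+S[:i]):
  rot[0] = xz99798$
  rot[1] = z99798$x
  rot[2] = 99798$xz
  rot[3] = 9798$xz9
  rot[4] = 798$xz99
  rot[5] = 98$xz997
  rot[6] = 8$xz9979
  rot[7] = $xz99798
Sorted (with $ < everything):
  sorted[0] = $xz99798
  sorted[1] = 798$xz99
  sorted[2] = 8$xz9979
  sorted[3] = 9798$xz9
  sorted[4] = 98$xz997
  sorted[5] = 99798$xz
  sorted[6] = xz99798$
  sorted[7] = z99798$x
sorted[1] = 798$xz99

Answer: 798$xz99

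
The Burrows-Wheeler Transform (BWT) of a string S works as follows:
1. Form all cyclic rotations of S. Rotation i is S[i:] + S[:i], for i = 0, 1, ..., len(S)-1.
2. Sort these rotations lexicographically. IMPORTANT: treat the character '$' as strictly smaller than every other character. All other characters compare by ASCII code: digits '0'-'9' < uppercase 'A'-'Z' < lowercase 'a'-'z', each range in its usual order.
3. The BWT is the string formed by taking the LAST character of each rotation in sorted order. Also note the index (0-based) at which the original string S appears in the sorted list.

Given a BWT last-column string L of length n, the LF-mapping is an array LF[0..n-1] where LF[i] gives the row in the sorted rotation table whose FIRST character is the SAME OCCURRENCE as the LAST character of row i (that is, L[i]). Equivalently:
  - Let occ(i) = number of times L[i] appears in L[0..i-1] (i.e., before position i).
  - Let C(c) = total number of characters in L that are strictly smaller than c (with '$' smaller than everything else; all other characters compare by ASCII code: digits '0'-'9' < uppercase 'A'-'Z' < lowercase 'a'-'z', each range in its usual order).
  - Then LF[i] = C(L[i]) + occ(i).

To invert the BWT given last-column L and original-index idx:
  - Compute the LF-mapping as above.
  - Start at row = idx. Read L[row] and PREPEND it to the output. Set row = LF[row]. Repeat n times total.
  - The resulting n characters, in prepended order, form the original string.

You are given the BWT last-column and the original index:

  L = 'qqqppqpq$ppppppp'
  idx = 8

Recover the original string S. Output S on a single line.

LF mapping: 11 12 13 1 2 14 3 15 0 4 5 6 7 8 9 10
Walk LF starting at row 8, prepending L[row]:
  step 1: row=8, L[8]='$', prepend. Next row=LF[8]=0
  step 2: row=0, L[0]='q', prepend. Next row=LF[0]=11
  step 3: row=11, L[11]='p', prepend. Next row=LF[11]=6
  step 4: row=6, L[6]='p', prepend. Next row=LF[6]=3
  step 5: row=3, L[3]='p', prepend. Next row=LF[3]=1
  step 6: row=1, L[1]='q', prepend. Next row=LF[1]=12
  step 7: row=12, L[12]='p', prepend. Next row=LF[12]=7
  step 8: row=7, L[7]='q', prepend. Next row=LF[7]=15
  step 9: row=15, L[15]='p', prepend. Next row=LF[15]=10
  step 10: row=10, L[10]='p', prepend. Next row=LF[10]=5
  step 11: row=5, L[5]='q', prepend. Next row=LF[5]=14
  step 12: row=14, L[14]='p', prepend. Next row=LF[14]=9
  step 13: row=9, L[9]='p', prepend. Next row=LF[9]=4
  step 14: row=4, L[4]='p', prepend. Next row=LF[4]=2
  step 15: row=2, L[2]='q', prepend. Next row=LF[2]=13
  step 16: row=13, L[13]='p', prepend. Next row=LF[13]=8
Reversed output: pqpppqppqpqpppq$

Answer: pqpppqppqpqpppq$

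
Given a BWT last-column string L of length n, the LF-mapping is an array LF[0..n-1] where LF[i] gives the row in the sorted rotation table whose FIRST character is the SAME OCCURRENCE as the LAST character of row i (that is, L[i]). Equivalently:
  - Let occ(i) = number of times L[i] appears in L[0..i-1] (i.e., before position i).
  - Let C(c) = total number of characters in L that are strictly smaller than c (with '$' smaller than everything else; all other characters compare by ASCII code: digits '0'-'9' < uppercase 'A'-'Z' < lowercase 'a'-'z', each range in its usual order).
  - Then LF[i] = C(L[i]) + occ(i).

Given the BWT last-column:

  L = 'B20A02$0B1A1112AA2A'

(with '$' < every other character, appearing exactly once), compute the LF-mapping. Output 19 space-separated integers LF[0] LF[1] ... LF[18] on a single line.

Char counts: '$':1, '0':3, '1':4, '2':4, 'A':5, 'B':2
C (first-col start): C('$')=0, C('0')=1, C('1')=4, C('2')=8, C('A')=12, C('B')=17
L[0]='B': occ=0, LF[0]=C('B')+0=17+0=17
L[1]='2': occ=0, LF[1]=C('2')+0=8+0=8
L[2]='0': occ=0, LF[2]=C('0')+0=1+0=1
L[3]='A': occ=0, LF[3]=C('A')+0=12+0=12
L[4]='0': occ=1, LF[4]=C('0')+1=1+1=2
L[5]='2': occ=1, LF[5]=C('2')+1=8+1=9
L[6]='$': occ=0, LF[6]=C('$')+0=0+0=0
L[7]='0': occ=2, LF[7]=C('0')+2=1+2=3
L[8]='B': occ=1, LF[8]=C('B')+1=17+1=18
L[9]='1': occ=0, LF[9]=C('1')+0=4+0=4
L[10]='A': occ=1, LF[10]=C('A')+1=12+1=13
L[11]='1': occ=1, LF[11]=C('1')+1=4+1=5
L[12]='1': occ=2, LF[12]=C('1')+2=4+2=6
L[13]='1': occ=3, LF[13]=C('1')+3=4+3=7
L[14]='2': occ=2, LF[14]=C('2')+2=8+2=10
L[15]='A': occ=2, LF[15]=C('A')+2=12+2=14
L[16]='A': occ=3, LF[16]=C('A')+3=12+3=15
L[17]='2': occ=3, LF[17]=C('2')+3=8+3=11
L[18]='A': occ=4, LF[18]=C('A')+4=12+4=16

Answer: 17 8 1 12 2 9 0 3 18 4 13 5 6 7 10 14 15 11 16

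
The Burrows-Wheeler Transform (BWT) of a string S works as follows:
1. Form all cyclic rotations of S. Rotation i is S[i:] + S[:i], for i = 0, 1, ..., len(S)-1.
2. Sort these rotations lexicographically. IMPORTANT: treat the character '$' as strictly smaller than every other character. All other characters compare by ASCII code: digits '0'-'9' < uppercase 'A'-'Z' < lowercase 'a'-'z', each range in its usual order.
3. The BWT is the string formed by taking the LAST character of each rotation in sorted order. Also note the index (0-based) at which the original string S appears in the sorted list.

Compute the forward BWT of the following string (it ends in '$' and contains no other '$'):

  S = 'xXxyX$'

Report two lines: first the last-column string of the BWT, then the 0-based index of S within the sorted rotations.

Answer: Xyx$Xx
3

Derivation:
All 6 rotations (rotation i = S[i:]+S[:i]):
  rot[0] = xXxyX$
  rot[1] = XxyX$x
  rot[2] = xyX$xX
  rot[3] = yX$xXx
  rot[4] = X$xXxy
  rot[5] = $xXxyX
Sorted (with $ < everything):
  sorted[0] = $xXxyX  (last char: 'X')
  sorted[1] = X$xXxy  (last char: 'y')
  sorted[2] = XxyX$x  (last char: 'x')
  sorted[3] = xXxyX$  (last char: '$')
  sorted[4] = xyX$xX  (last char: 'X')
  sorted[5] = yX$xXx  (last char: 'x')
Last column: Xyx$Xx
Original string S is at sorted index 3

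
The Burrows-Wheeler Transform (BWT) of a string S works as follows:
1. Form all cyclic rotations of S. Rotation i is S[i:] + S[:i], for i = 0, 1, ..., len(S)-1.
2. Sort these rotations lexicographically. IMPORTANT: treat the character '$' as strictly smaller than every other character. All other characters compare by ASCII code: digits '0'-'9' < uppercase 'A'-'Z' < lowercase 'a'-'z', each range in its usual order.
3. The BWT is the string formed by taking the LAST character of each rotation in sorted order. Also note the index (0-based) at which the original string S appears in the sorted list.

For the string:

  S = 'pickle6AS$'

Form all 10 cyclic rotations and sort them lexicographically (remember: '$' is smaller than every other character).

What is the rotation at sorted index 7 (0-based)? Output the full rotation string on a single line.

All 10 rotations (rotation i = S[i:]+S[:i]):
  rot[0] = pickle6AS$
  rot[1] = ickle6AS$p
  rot[2] = ckle6AS$pi
  rot[3] = kle6AS$pic
  rot[4] = le6AS$pick
  rot[5] = e6AS$pickl
  rot[6] = 6AS$pickle
  rot[7] = AS$pickle6
  rot[8] = S$pickle6A
  rot[9] = $pickle6AS
Sorted (with $ < everything):
  sorted[0] = $pickle6AS
  sorted[1] = 6AS$pickle
  sorted[2] = AS$pickle6
  sorted[3] = S$pickle6A
  sorted[4] = ckle6AS$pi
  sorted[5] = e6AS$pickl
  sorted[6] = ickle6AS$p
  sorted[7] = kle6AS$pic
  sorted[8] = le6AS$pick
  sorted[9] = pickle6AS$
sorted[7] = kle6AS$pic

Answer: kle6AS$pic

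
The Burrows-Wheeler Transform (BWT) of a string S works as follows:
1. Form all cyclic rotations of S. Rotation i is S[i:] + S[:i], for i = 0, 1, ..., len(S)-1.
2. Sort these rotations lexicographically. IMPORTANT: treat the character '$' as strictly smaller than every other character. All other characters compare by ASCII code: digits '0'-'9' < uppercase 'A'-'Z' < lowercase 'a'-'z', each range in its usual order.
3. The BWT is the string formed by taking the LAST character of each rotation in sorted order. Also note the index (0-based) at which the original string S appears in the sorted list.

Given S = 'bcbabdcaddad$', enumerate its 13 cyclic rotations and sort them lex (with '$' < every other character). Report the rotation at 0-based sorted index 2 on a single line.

Answer: ad$bcbabdcadd

Derivation:
All 13 rotations (rotation i = S[i:]+S[:i]):
  rot[0] = bcbabdcaddad$
  rot[1] = cbabdcaddad$b
  rot[2] = babdcaddad$bc
  rot[3] = abdcaddad$bcb
  rot[4] = bdcaddad$bcba
  rot[5] = dcaddad$bcbab
  rot[6] = caddad$bcbabd
  rot[7] = addad$bcbabdc
  rot[8] = ddad$bcbabdca
  rot[9] = dad$bcbabdcad
  rot[10] = ad$bcbabdcadd
  rot[11] = d$bcbabdcadda
  rot[12] = $bcbabdcaddad
Sorted (with $ < everything):
  sorted[0] = $bcbabdcaddad
  sorted[1] = abdcaddad$bcb
  sorted[2] = ad$bcbabdcadd
  sorted[3] = addad$bcbabdc
  sorted[4] = babdcaddad$bc
  sorted[5] = bcbabdcaddad$
  sorted[6] = bdcaddad$bcba
  sorted[7] = caddad$bcbabd
  sorted[8] = cbabdcaddad$b
  sorted[9] = d$bcbabdcadda
  sorted[10] = dad$bcbabdcad
  sorted[11] = dcaddad$bcbab
  sorted[12] = ddad$bcbabdca
sorted[2] = ad$bcbabdcadd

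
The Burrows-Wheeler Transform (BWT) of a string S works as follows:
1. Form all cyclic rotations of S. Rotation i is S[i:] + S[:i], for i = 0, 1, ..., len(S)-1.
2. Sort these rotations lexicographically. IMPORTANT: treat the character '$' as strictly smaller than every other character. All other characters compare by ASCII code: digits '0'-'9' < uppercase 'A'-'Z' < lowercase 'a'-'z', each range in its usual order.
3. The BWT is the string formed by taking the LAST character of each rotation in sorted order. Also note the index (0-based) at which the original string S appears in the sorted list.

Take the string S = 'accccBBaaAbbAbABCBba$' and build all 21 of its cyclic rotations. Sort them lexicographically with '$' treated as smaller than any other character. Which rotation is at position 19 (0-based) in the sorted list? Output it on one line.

Answer: cccBBaaAbbAbABCBba$ac

Derivation:
All 21 rotations (rotation i = S[i:]+S[:i]):
  rot[0] = accccBBaaAbbAbABCBba$
  rot[1] = ccccBBaaAbbAbABCBba$a
  rot[2] = cccBBaaAbbAbABCBba$ac
  rot[3] = ccBBaaAbbAbABCBba$acc
  rot[4] = cBBaaAbbAbABCBba$accc
  rot[5] = BBaaAbbAbABCBba$acccc
  rot[6] = BaaAbbAbABCBba$accccB
  rot[7] = aaAbbAbABCBba$accccBB
  rot[8] = aAbbAbABCBba$accccBBa
  rot[9] = AbbAbABCBba$accccBBaa
  rot[10] = bbAbABCBba$accccBBaaA
  rot[11] = bAbABCBba$accccBBaaAb
  rot[12] = AbABCBba$accccBBaaAbb
  rot[13] = bABCBba$accccBBaaAbbA
  rot[14] = ABCBba$accccBBaaAbbAb
  rot[15] = BCBba$accccBBaaAbbAbA
  rot[16] = CBba$accccBBaaAbbAbAB
  rot[17] = Bba$accccBBaaAbbAbABC
  rot[18] = ba$accccBBaaAbbAbABCB
  rot[19] = a$accccBBaaAbbAbABCBb
  rot[20] = $accccBBaaAbbAbABCBba
Sorted (with $ < everything):
  sorted[0] = $accccBBaaAbbAbABCBba
  sorted[1] = ABCBba$accccBBaaAbbAb
  sorted[2] = AbABCBba$accccBBaaAbb
  sorted[3] = AbbAbABCBba$accccBBaa
  sorted[4] = BBaaAbbAbABCBba$acccc
  sorted[5] = BCBba$accccBBaaAbbAbA
  sorted[6] = BaaAbbAbABCBba$accccB
  sorted[7] = Bba$accccBBaaAbbAbABC
  sorted[8] = CBba$accccBBaaAbbAbAB
  sorted[9] = a$accccBBaaAbbAbABCBb
  sorted[10] = aAbbAbABCBba$accccBBa
  sorted[11] = aaAbbAbABCBba$accccBB
  sorted[12] = accccBBaaAbbAbABCBba$
  sorted[13] = bABCBba$accccBBaaAbbA
  sorted[14] = bAbABCBba$accccBBaaAb
  sorted[15] = ba$accccBBaaAbbAbABCB
  sorted[16] = bbAbABCBba$accccBBaaA
  sorted[17] = cBBaaAbbAbABCBba$accc
  sorted[18] = ccBBaaAbbAbABCBba$acc
  sorted[19] = cccBBaaAbbAbABCBba$ac
  sorted[20] = ccccBBaaAbbAbABCBba$a
sorted[19] = cccBBaaAbbAbABCBba$ac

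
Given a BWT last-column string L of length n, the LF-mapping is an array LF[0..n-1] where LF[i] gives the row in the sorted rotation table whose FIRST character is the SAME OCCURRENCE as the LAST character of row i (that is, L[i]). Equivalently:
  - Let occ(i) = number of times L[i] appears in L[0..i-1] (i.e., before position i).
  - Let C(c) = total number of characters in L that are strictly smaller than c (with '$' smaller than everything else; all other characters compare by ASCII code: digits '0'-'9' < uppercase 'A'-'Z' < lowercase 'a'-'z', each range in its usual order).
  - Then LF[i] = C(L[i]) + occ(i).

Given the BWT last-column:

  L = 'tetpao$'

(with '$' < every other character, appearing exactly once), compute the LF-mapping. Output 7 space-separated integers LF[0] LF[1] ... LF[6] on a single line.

Char counts: '$':1, 'a':1, 'e':1, 'o':1, 'p':1, 't':2
C (first-col start): C('$')=0, C('a')=1, C('e')=2, C('o')=3, C('p')=4, C('t')=5
L[0]='t': occ=0, LF[0]=C('t')+0=5+0=5
L[1]='e': occ=0, LF[1]=C('e')+0=2+0=2
L[2]='t': occ=1, LF[2]=C('t')+1=5+1=6
L[3]='p': occ=0, LF[3]=C('p')+0=4+0=4
L[4]='a': occ=0, LF[4]=C('a')+0=1+0=1
L[5]='o': occ=0, LF[5]=C('o')+0=3+0=3
L[6]='$': occ=0, LF[6]=C('$')+0=0+0=0

Answer: 5 2 6 4 1 3 0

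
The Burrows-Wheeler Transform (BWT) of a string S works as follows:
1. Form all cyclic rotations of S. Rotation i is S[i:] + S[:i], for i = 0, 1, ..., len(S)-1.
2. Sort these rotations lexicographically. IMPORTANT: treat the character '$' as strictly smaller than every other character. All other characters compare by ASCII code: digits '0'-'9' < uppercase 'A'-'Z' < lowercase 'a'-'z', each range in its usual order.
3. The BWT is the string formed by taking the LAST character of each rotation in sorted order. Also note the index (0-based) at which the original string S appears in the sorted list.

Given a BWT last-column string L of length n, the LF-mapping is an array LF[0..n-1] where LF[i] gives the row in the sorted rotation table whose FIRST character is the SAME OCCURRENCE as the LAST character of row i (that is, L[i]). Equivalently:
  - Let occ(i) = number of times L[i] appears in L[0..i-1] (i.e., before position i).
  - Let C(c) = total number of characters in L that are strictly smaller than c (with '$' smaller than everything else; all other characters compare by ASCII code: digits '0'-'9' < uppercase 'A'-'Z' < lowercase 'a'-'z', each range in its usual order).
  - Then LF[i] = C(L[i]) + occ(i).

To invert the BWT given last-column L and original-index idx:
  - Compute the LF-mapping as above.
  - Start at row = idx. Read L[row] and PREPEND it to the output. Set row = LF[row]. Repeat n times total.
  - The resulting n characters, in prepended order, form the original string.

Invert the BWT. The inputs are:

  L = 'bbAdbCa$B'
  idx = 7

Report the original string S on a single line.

Answer: babABdCb$

Derivation:
LF mapping: 5 6 1 8 7 3 4 0 2
Walk LF starting at row 7, prepending L[row]:
  step 1: row=7, L[7]='$', prepend. Next row=LF[7]=0
  step 2: row=0, L[0]='b', prepend. Next row=LF[0]=5
  step 3: row=5, L[5]='C', prepend. Next row=LF[5]=3
  step 4: row=3, L[3]='d', prepend. Next row=LF[3]=8
  step 5: row=8, L[8]='B', prepend. Next row=LF[8]=2
  step 6: row=2, L[2]='A', prepend. Next row=LF[2]=1
  step 7: row=1, L[1]='b', prepend. Next row=LF[1]=6
  step 8: row=6, L[6]='a', prepend. Next row=LF[6]=4
  step 9: row=4, L[4]='b', prepend. Next row=LF[4]=7
Reversed output: babABdCb$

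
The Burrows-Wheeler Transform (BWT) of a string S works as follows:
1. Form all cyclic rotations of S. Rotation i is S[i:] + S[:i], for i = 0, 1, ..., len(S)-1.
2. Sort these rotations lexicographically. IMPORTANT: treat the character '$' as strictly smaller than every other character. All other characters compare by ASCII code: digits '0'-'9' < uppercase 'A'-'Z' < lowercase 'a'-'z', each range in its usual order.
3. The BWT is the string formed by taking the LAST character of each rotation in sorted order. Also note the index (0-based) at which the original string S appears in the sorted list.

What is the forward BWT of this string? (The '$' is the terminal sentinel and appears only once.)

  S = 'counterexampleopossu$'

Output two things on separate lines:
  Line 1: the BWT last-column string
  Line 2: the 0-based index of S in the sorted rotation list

Answer: ux$ltrpauepcmoeosnsoe
2

Derivation:
All 21 rotations (rotation i = S[i:]+S[:i]):
  rot[0] = counterexampleopossu$
  rot[1] = ounterexampleopossu$c
  rot[2] = unterexampleopossu$co
  rot[3] = nterexampleopossu$cou
  rot[4] = terexampleopossu$coun
  rot[5] = erexampleopossu$count
  rot[6] = rexampleopossu$counte
  rot[7] = exampleopossu$counter
  rot[8] = xampleopossu$countere
  rot[9] = ampleopossu$counterex
  rot[10] = mpleopossu$counterexa
  rot[11] = pleopossu$counterexam
  rot[12] = leopossu$counterexamp
  rot[13] = eopossu$counterexampl
  rot[14] = opossu$counterexample
  rot[15] = possu$counterexampleo
  rot[16] = ossu$counterexampleop
  rot[17] = ssu$counterexampleopo
  rot[18] = su$counterexampleopos
  rot[19] = u$counterexampleoposs
  rot[20] = $counterexampleopossu
Sorted (with $ < everything):
  sorted[0] = $counterexampleopossu  (last char: 'u')
  sorted[1] = ampleopossu$counterex  (last char: 'x')
  sorted[2] = counterexampleopossu$  (last char: '$')
  sorted[3] = eopossu$counterexampl  (last char: 'l')
  sorted[4] = erexampleopossu$count  (last char: 't')
  sorted[5] = exampleopossu$counter  (last char: 'r')
  sorted[6] = leopossu$counterexamp  (last char: 'p')
  sorted[7] = mpleopossu$counterexa  (last char: 'a')
  sorted[8] = nterexampleopossu$cou  (last char: 'u')
  sorted[9] = opossu$counterexample  (last char: 'e')
  sorted[10] = ossu$counterexampleop  (last char: 'p')
  sorted[11] = ounterexampleopossu$c  (last char: 'c')
  sorted[12] = pleopossu$counterexam  (last char: 'm')
  sorted[13] = possu$counterexampleo  (last char: 'o')
  sorted[14] = rexampleopossu$counte  (last char: 'e')
  sorted[15] = ssu$counterexampleopo  (last char: 'o')
  sorted[16] = su$counterexampleopos  (last char: 's')
  sorted[17] = terexampleopossu$coun  (last char: 'n')
  sorted[18] = u$counterexampleoposs  (last char: 's')
  sorted[19] = unterexampleopossu$co  (last char: 'o')
  sorted[20] = xampleopossu$countere  (last char: 'e')
Last column: ux$ltrpauepcmoeosnsoe
Original string S is at sorted index 2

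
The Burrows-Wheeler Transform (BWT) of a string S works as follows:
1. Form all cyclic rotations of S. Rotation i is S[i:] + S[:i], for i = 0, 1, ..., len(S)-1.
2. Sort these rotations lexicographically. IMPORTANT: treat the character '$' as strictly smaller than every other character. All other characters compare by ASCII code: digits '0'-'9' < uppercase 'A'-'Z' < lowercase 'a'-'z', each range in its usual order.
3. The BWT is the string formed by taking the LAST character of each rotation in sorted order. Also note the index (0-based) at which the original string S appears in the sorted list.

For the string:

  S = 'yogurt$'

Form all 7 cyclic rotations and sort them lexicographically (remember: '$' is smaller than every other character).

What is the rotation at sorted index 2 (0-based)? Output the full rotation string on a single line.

All 7 rotations (rotation i = S[i:]+S[:i]):
  rot[0] = yogurt$
  rot[1] = ogurt$y
  rot[2] = gurt$yo
  rot[3] = urt$yog
  rot[4] = rt$yogu
  rot[5] = t$yogur
  rot[6] = $yogurt
Sorted (with $ < everything):
  sorted[0] = $yogurt
  sorted[1] = gurt$yo
  sorted[2] = ogurt$y
  sorted[3] = rt$yogu
  sorted[4] = t$yogur
  sorted[5] = urt$yog
  sorted[6] = yogurt$
sorted[2] = ogurt$y

Answer: ogurt$y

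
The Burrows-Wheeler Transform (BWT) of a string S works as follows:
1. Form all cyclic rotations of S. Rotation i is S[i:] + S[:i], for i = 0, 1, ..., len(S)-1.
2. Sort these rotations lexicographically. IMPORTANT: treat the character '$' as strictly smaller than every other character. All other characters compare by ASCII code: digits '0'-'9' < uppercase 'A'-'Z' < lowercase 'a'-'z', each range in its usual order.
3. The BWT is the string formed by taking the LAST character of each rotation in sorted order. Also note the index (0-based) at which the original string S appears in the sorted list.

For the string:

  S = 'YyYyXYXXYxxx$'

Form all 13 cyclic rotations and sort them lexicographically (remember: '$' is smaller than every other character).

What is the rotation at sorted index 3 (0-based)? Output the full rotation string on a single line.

All 13 rotations (rotation i = S[i:]+S[:i]):
  rot[0] = YyYyXYXXYxxx$
  rot[1] = yYyXYXXYxxx$Y
  rot[2] = YyXYXXYxxx$Yy
  rot[3] = yXYXXYxxx$YyY
  rot[4] = XYXXYxxx$YyYy
  rot[5] = YXXYxxx$YyYyX
  rot[6] = XXYxxx$YyYyXY
  rot[7] = XYxxx$YyYyXYX
  rot[8] = Yxxx$YyYyXYXX
  rot[9] = xxx$YyYyXYXXY
  rot[10] = xx$YyYyXYXXYx
  rot[11] = x$YyYyXYXXYxx
  rot[12] = $YyYyXYXXYxxx
Sorted (with $ < everything):
  sorted[0] = $YyYyXYXXYxxx
  sorted[1] = XXYxxx$YyYyXY
  sorted[2] = XYXXYxxx$YyYy
  sorted[3] = XYxxx$YyYyXYX
  sorted[4] = YXXYxxx$YyYyX
  sorted[5] = Yxxx$YyYyXYXX
  sorted[6] = YyXYXXYxxx$Yy
  sorted[7] = YyYyXYXXYxxx$
  sorted[8] = x$YyYyXYXXYxx
  sorted[9] = xx$YyYyXYXXYx
  sorted[10] = xxx$YyYyXYXXY
  sorted[11] = yXYXXYxxx$YyY
  sorted[12] = yYyXYXXYxxx$Y
sorted[3] = XYxxx$YyYyXYX

Answer: XYxxx$YyYyXYX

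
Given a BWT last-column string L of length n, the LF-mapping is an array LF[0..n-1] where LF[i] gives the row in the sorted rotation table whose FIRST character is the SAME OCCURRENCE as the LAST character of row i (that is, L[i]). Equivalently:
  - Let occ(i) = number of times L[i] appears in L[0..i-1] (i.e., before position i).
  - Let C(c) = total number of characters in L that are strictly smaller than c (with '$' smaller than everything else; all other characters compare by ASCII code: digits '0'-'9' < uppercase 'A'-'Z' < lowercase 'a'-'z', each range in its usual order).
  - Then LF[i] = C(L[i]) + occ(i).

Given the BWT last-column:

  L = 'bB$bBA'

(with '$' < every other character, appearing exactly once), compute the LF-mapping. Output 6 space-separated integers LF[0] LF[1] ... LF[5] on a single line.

Char counts: '$':1, 'A':1, 'B':2, 'b':2
C (first-col start): C('$')=0, C('A')=1, C('B')=2, C('b')=4
L[0]='b': occ=0, LF[0]=C('b')+0=4+0=4
L[1]='B': occ=0, LF[1]=C('B')+0=2+0=2
L[2]='$': occ=0, LF[2]=C('$')+0=0+0=0
L[3]='b': occ=1, LF[3]=C('b')+1=4+1=5
L[4]='B': occ=1, LF[4]=C('B')+1=2+1=3
L[5]='A': occ=0, LF[5]=C('A')+0=1+0=1

Answer: 4 2 0 5 3 1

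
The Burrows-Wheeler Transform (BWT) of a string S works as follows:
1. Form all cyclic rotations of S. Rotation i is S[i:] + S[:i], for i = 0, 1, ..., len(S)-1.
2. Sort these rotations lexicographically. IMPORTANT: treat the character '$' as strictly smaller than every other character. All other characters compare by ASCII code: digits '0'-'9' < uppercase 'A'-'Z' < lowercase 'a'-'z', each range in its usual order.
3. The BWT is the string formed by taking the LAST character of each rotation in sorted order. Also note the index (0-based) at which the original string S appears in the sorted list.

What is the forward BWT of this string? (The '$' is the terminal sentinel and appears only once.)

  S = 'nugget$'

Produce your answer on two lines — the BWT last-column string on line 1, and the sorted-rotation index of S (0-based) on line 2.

All 7 rotations (rotation i = S[i:]+S[:i]):
  rot[0] = nugget$
  rot[1] = ugget$n
  rot[2] = gget$nu
  rot[3] = get$nug
  rot[4] = et$nugg
  rot[5] = t$nugge
  rot[6] = $nugget
Sorted (with $ < everything):
  sorted[0] = $nugget  (last char: 't')
  sorted[1] = et$nugg  (last char: 'g')
  sorted[2] = get$nug  (last char: 'g')
  sorted[3] = gget$nu  (last char: 'u')
  sorted[4] = nugget$  (last char: '$')
  sorted[5] = t$nugge  (last char: 'e')
  sorted[6] = ugget$n  (last char: 'n')
Last column: tggu$en
Original string S is at sorted index 4

Answer: tggu$en
4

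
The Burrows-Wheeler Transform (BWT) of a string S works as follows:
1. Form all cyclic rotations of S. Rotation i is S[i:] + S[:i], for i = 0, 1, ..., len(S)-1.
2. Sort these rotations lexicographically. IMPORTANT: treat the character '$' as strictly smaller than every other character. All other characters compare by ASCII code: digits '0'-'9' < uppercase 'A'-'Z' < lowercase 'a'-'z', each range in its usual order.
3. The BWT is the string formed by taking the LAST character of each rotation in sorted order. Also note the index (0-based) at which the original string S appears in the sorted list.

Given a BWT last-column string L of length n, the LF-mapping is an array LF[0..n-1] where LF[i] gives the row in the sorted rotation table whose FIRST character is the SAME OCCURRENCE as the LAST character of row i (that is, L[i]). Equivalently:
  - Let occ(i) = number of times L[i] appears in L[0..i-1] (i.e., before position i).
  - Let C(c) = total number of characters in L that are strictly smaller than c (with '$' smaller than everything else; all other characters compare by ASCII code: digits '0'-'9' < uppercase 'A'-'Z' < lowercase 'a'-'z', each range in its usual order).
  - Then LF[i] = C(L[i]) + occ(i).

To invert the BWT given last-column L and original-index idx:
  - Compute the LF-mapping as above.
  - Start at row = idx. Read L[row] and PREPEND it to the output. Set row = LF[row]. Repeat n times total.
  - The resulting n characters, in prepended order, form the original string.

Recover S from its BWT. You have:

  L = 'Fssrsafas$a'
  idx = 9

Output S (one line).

LF mapping: 1 7 8 6 9 2 5 3 10 0 4
Walk LF starting at row 9, prepending L[row]:
  step 1: row=9, L[9]='$', prepend. Next row=LF[9]=0
  step 2: row=0, L[0]='F', prepend. Next row=LF[0]=1
  step 3: row=1, L[1]='s', prepend. Next row=LF[1]=7
  step 4: row=7, L[7]='a', prepend. Next row=LF[7]=3
  step 5: row=3, L[3]='r', prepend. Next row=LF[3]=6
  step 6: row=6, L[6]='f', prepend. Next row=LF[6]=5
  step 7: row=5, L[5]='a', prepend. Next row=LF[5]=2
  step 8: row=2, L[2]='s', prepend. Next row=LF[2]=8
  step 9: row=8, L[8]='s', prepend. Next row=LF[8]=10
  step 10: row=10, L[10]='a', prepend. Next row=LF[10]=4
  step 11: row=4, L[4]='s', prepend. Next row=LF[4]=9
Reversed output: sassafrasF$

Answer: sassafrasF$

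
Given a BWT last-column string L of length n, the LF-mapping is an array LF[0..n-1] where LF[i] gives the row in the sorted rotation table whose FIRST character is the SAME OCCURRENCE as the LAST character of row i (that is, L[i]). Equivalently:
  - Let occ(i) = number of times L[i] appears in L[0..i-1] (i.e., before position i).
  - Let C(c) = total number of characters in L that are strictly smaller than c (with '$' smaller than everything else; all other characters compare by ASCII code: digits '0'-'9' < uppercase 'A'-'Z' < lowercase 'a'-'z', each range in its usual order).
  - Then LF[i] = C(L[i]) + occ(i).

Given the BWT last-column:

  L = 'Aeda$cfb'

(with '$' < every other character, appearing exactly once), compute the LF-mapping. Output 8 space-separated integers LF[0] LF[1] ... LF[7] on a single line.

Char counts: '$':1, 'A':1, 'a':1, 'b':1, 'c':1, 'd':1, 'e':1, 'f':1
C (first-col start): C('$')=0, C('A')=1, C('a')=2, C('b')=3, C('c')=4, C('d')=5, C('e')=6, C('f')=7
L[0]='A': occ=0, LF[0]=C('A')+0=1+0=1
L[1]='e': occ=0, LF[1]=C('e')+0=6+0=6
L[2]='d': occ=0, LF[2]=C('d')+0=5+0=5
L[3]='a': occ=0, LF[3]=C('a')+0=2+0=2
L[4]='$': occ=0, LF[4]=C('$')+0=0+0=0
L[5]='c': occ=0, LF[5]=C('c')+0=4+0=4
L[6]='f': occ=0, LF[6]=C('f')+0=7+0=7
L[7]='b': occ=0, LF[7]=C('b')+0=3+0=3

Answer: 1 6 5 2 0 4 7 3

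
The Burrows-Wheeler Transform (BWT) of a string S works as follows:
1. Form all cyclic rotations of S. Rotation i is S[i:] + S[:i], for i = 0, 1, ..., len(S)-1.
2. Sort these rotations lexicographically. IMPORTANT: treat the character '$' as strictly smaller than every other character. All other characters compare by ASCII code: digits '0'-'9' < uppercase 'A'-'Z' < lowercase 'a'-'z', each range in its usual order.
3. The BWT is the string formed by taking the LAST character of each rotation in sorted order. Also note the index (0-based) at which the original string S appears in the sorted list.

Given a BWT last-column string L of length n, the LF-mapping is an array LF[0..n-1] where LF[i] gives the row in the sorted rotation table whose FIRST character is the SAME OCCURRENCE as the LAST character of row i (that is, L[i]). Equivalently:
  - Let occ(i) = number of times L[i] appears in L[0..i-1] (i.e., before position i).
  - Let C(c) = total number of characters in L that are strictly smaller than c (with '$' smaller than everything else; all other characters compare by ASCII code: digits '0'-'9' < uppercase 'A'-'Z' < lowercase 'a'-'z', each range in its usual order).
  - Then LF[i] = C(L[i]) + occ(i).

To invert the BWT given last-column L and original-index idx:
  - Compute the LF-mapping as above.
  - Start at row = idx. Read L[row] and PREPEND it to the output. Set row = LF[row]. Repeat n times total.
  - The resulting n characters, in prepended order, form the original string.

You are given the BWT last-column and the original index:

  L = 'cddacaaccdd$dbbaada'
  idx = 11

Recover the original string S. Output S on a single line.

LF mapping: 9 13 14 1 10 2 3 11 12 15 16 0 17 7 8 4 5 18 6
Walk LF starting at row 11, prepending L[row]:
  step 1: row=11, L[11]='$', prepend. Next row=LF[11]=0
  step 2: row=0, L[0]='c', prepend. Next row=LF[0]=9
  step 3: row=9, L[9]='d', prepend. Next row=LF[9]=15
  step 4: row=15, L[15]='a', prepend. Next row=LF[15]=4
  step 5: row=4, L[4]='c', prepend. Next row=LF[4]=10
  step 6: row=10, L[10]='d', prepend. Next row=LF[10]=16
  step 7: row=16, L[16]='a', prepend. Next row=LF[16]=5
  step 8: row=5, L[5]='a', prepend. Next row=LF[5]=2
  step 9: row=2, L[2]='d', prepend. Next row=LF[2]=14
  step 10: row=14, L[14]='b', prepend. Next row=LF[14]=8
  step 11: row=8, L[8]='c', prepend. Next row=LF[8]=12
  step 12: row=12, L[12]='d', prepend. Next row=LF[12]=17
  step 13: row=17, L[17]='d', prepend. Next row=LF[17]=18
  step 14: row=18, L[18]='a', prepend. Next row=LF[18]=6
  step 15: row=6, L[6]='a', prepend. Next row=LF[6]=3
  step 16: row=3, L[3]='a', prepend. Next row=LF[3]=1
  step 17: row=1, L[1]='d', prepend. Next row=LF[1]=13
  step 18: row=13, L[13]='b', prepend. Next row=LF[13]=7
  step 19: row=7, L[7]='c', prepend. Next row=LF[7]=11
Reversed output: cbdaaaddcbdaadcadc$

Answer: cbdaaaddcbdaadcadc$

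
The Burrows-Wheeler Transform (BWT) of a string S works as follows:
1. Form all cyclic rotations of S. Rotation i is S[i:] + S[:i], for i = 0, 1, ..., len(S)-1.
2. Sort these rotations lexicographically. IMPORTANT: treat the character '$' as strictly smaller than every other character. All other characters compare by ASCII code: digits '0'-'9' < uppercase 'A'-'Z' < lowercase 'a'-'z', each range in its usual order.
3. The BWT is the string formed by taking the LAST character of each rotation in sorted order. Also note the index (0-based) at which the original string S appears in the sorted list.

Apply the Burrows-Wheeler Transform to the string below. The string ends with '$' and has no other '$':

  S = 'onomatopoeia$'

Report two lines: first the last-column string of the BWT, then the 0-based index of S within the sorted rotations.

All 13 rotations (rotation i = S[i:]+S[:i]):
  rot[0] = onomatopoeia$
  rot[1] = nomatopoeia$o
  rot[2] = omatopoeia$on
  rot[3] = matopoeia$ono
  rot[4] = atopoeia$onom
  rot[5] = topoeia$onoma
  rot[6] = opoeia$onomat
  rot[7] = poeia$onomato
  rot[8] = oeia$onomatop
  rot[9] = eia$onomatopo
  rot[10] = ia$onomatopoe
  rot[11] = a$onomatopoei
  rot[12] = $onomatopoeia
Sorted (with $ < everything):
  sorted[0] = $onomatopoeia  (last char: 'a')
  sorted[1] = a$onomatopoei  (last char: 'i')
  sorted[2] = atopoeia$onom  (last char: 'm')
  sorted[3] = eia$onomatopo  (last char: 'o')
  sorted[4] = ia$onomatopoe  (last char: 'e')
  sorted[5] = matopoeia$ono  (last char: 'o')
  sorted[6] = nomatopoeia$o  (last char: 'o')
  sorted[7] = oeia$onomatop  (last char: 'p')
  sorted[8] = omatopoeia$on  (last char: 'n')
  sorted[9] = onomatopoeia$  (last char: '$')
  sorted[10] = opoeia$onomat  (last char: 't')
  sorted[11] = poeia$onomato  (last char: 'o')
  sorted[12] = topoeia$onoma  (last char: 'a')
Last column: aimoeoopn$toa
Original string S is at sorted index 9

Answer: aimoeoopn$toa
9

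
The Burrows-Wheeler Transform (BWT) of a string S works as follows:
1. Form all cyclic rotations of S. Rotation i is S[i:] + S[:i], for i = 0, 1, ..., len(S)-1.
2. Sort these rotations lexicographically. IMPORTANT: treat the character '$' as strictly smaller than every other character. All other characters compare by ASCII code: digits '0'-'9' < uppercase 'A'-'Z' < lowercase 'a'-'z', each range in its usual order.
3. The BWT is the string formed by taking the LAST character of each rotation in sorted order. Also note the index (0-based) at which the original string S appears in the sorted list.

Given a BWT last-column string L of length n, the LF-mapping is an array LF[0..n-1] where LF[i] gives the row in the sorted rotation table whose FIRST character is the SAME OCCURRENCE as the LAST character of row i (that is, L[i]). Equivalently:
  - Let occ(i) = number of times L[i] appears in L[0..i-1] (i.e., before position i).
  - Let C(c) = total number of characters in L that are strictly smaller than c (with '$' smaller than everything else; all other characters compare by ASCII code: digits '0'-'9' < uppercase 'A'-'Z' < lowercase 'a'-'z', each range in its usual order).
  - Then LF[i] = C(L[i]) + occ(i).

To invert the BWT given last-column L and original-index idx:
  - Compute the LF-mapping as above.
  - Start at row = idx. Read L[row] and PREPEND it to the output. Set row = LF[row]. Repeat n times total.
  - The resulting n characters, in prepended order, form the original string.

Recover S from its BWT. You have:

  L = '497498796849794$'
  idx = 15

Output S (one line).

Answer: 997744886794994$

Derivation:
LF mapping: 1 11 6 2 12 9 7 13 5 10 3 14 8 15 4 0
Walk LF starting at row 15, prepending L[row]:
  step 1: row=15, L[15]='$', prepend. Next row=LF[15]=0
  step 2: row=0, L[0]='4', prepend. Next row=LF[0]=1
  step 3: row=1, L[1]='9', prepend. Next row=LF[1]=11
  step 4: row=11, L[11]='9', prepend. Next row=LF[11]=14
  step 5: row=14, L[14]='4', prepend. Next row=LF[14]=4
  step 6: row=4, L[4]='9', prepend. Next row=LF[4]=12
  step 7: row=12, L[12]='7', prepend. Next row=LF[12]=8
  step 8: row=8, L[8]='6', prepend. Next row=LF[8]=5
  step 9: row=5, L[5]='8', prepend. Next row=LF[5]=9
  step 10: row=9, L[9]='8', prepend. Next row=LF[9]=10
  step 11: row=10, L[10]='4', prepend. Next row=LF[10]=3
  step 12: row=3, L[3]='4', prepend. Next row=LF[3]=2
  step 13: row=2, L[2]='7', prepend. Next row=LF[2]=6
  step 14: row=6, L[6]='7', prepend. Next row=LF[6]=7
  step 15: row=7, L[7]='9', prepend. Next row=LF[7]=13
  step 16: row=13, L[13]='9', prepend. Next row=LF[13]=15
Reversed output: 997744886794994$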